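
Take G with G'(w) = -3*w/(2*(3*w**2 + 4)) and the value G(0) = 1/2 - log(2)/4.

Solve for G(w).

The substitution u = 3*w**2/2 + 2 works: G'(w) is exactly (dG/du)*(du/dw) for that inner function.
A general antiderivative is -log(3*w**2/2 + 2)/4 + C.
The condition gives C = 1/2 - log(2)/4 - (-log(2)/4) = 1/2.
So G(w) = 1/2 - log(3*w**2/2 + 2)/4.
Check: d/dw[1/2 - log(3*w**2/2 + 2)/4] = -3*w/(6*w**2 + 8), which equals G'(w).

G(w) = 1/2 - log(3*w**2/2 + 2)/4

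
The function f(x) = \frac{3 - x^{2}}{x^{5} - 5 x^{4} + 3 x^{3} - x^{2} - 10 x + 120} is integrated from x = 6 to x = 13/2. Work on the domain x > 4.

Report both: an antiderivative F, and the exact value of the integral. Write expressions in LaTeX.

Antiderivative: F(x) = - \frac{13 \log{\left(x - 4 \right)}}{126} + \frac{3 \log{\left(x - 3 \right)}}{35} - \frac{\log{\left(x + 2 \right)}}{270} + \frac{2 \log{\left(x^{2} + 5 \right)}}{189} + \frac{4 \sqrt{5} \operatorname{atan}{\left(\frac{\sqrt{5} x}{5} \right)}}{135}; value = - \frac{13 \log{\left(\frac{5}{2} \right)}}{126} - \frac{3 \log{\left(3 \right)}}{35} - \frac{4 \sqrt{5} \operatorname{atan}{\left(\frac{6 \sqrt{5}}{5} \right)}}{135} - \frac{2 \log{\left(41 \right)}}{189} - \frac{\log{\left(\frac{17}{2} \right)}}{270} + \frac{\log{\left(8 \right)}}{270} + \frac{2 \log{\left(\frac{189}{4} \right)}}{189} + \frac{13 \log{\left(2 \right)}}{126} + \frac{4 \sqrt{5} \operatorname{atan}{\left(\frac{13 \sqrt{5}}{10} \right)}}{135} + \frac{3 \log{\left(\frac{7}{2} \right)}}{35}

Factor the denominator (\left(x - 4\right) \left(x - 3\right) \left(x + 2\right) \left(x^{2} + 5\right)) and decompose: f = \frac{4 \left(x + 7\right)}{189 \left(x^{2} + 5\right)} - \frac{1}{270 \left(x + 2\right)} + \frac{3}{35 \left(x - 3\right)} - \frac{13}{126 \left(x - 4\right)}; each piece integrates to a log, atan, or power term.
F(x) = - \frac{13 \log{\left(x - 4 \right)}}{126} + \frac{3 \log{\left(x - 3 \right)}}{35} - \frac{\log{\left(x + 2 \right)}}{270} + \frac{2 \log{\left(x^{2} + 5 \right)}}{189} + \frac{4 \sqrt{5} \operatorname{atan}{\left(\frac{\sqrt{5} x}{5} \right)}}{135} is an antiderivative of f.
Check: d/dx[- \frac{13 \log{\left(x - 4 \right)}}{126} + \frac{3 \log{\left(x - 3 \right)}}{35} - \frac{\log{\left(x + 2 \right)}}{270} + \frac{2 \log{\left(x^{2} + 5 \right)}}{189} + \frac{4 \sqrt{5} \operatorname{atan}{\left(\frac{\sqrt{5} x}{5} \right)}}{135}] = \frac{3 - x^{2}}{x^{5} - 5 x^{4} + 3 x^{3} - x^{2} - 10 x + 120} = f(x).
F(13/2) = - \frac{13 \log{\left(\frac{5}{2} \right)}}{126} - \frac{\log{\left(\frac{17}{2} \right)}}{270} + \frac{2 \log{\left(\frac{189}{4} \right)}}{189} + \frac{4 \sqrt{5} \operatorname{atan}{\left(\frac{13 \sqrt{5}}{10} \right)}}{135} + \frac{3 \log{\left(\frac{7}{2} \right)}}{35}; F(6) = - \frac{13 \log{\left(2 \right)}}{126} - \frac{\log{\left(8 \right)}}{270} + \frac{2 \log{\left(41 \right)}}{189} + \frac{4 \sqrt{5} \operatorname{atan}{\left(\frac{6 \sqrt{5}}{5} \right)}}{135} + \frac{3 \log{\left(3 \right)}}{35}.
Integral = F(13/2) - F(6) = - \frac{13 \log{\left(\frac{5}{2} \right)}}{126} - \frac{3 \log{\left(3 \right)}}{35} - \frac{4 \sqrt{5} \operatorname{atan}{\left(\frac{6 \sqrt{5}}{5} \right)}}{135} - \frac{2 \log{\left(41 \right)}}{189} - \frac{\log{\left(\frac{17}{2} \right)}}{270} + \frac{\log{\left(8 \right)}}{270} + \frac{2 \log{\left(\frac{189}{4} \right)}}{189} + \frac{13 \log{\left(2 \right)}}{126} + \frac{4 \sqrt{5} \operatorname{atan}{\left(\frac{13 \sqrt{5}}{10} \right)}}{135} + \frac{3 \log{\left(\frac{7}{2} \right)}}{35}.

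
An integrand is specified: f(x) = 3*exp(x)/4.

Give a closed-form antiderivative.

An antiderivative is F(x) = 3*exp(x)/4.

Any candidate F(x) must reproduce f(x) exactly when differentiated.
Check: d/dx[3*exp(x)/4] = 3*exp(x)/4 = f(x).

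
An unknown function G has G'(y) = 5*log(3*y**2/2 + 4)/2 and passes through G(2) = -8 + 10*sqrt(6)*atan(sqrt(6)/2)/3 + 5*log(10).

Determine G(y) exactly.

Whatever form G(y) takes, its d/dy must return the stated G'(y).
A general antiderivative is 5*y*log(3*y**2/2 + 4)/2 - 5*y + 10*sqrt(6)*atan(sqrt(6)*y/4)/3 + C.
The condition gives C = -8 + 10*sqrt(6)*atan(sqrt(6)/2)/3 + 5*log(10) - (-10 + 10*sqrt(6)*atan(sqrt(6)/2)/3 + 5*log(10)) = 2.
So G(y) = (15*y*log(3*y**2/2 + 4) - 30*y + 20*sqrt(6)*atan(sqrt(6)*y/4) + 12)/6.
Check: d/dy[(15*y*log(3*y**2/2 + 4) - 30*y + 20*sqrt(6)*atan(sqrt(6)*y/4) + 12)/6] = 5*log(3*y**2/2 + 4)/2 = G'(y).

G(y) = (15*y*log(3*y**2/2 + 4) - 30*y + 20*sqrt(6)*atan(sqrt(6)*y/4) + 12)/6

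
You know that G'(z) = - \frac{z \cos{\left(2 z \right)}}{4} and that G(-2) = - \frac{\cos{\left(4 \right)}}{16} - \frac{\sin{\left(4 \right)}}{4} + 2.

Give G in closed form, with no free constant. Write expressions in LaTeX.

Check a candidate G(z) by differentiating: d/dz[G] must match the given G'(z).
A general antiderivative is - \frac{z \sin{\left(2 z \right)}}{8} - \frac{\cos{\left(2 z \right)}}{16} + C.
The condition gives C = - \frac{\cos{\left(4 \right)}}{16} - \frac{\sin{\left(4 \right)}}{4} + 2 - (- \frac{\cos{\left(4 \right)}}{16} - \frac{\sin{\left(4 \right)}}{4}) = 2.
So G(z) = - \frac{z \sin{\left(2 z \right)}}{8} - \frac{\cos{\left(2 z \right)}}{16} + 2.
Check: d/dz[- \frac{z \sin{\left(2 z \right)}}{8} - \frac{\cos{\left(2 z \right)}}{16} + 2] = - \frac{z \cos{\left(2 z \right)}}{4} = G'(z).

G(z) = - \frac{z \sin{\left(2 z \right)}}{8} - \frac{\cos{\left(2 z \right)}}{16} + 2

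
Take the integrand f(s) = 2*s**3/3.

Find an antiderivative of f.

An antiderivative F(s) passes only if d/ds[F] lands on f(s) exactly.
Check: d/ds[s**4/6] = 2*s**3/3 = f(s).

An antiderivative is F(s) = s**4/6.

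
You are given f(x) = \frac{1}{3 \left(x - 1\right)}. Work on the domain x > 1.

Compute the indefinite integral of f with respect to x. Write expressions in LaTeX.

F(x) = \frac{\log{\left(\frac{3 x}{2} - \frac{3}{2} \right)}}{3} + C

For F(x) to be correct the identity F'(x) - f(x) = 0 must hold.
Check: d/dx[\frac{\log{\left(\frac{3 x}{2} - \frac{3}{2} \right)}}{3}] = \frac{1}{3 x - 3}, which equals f(x).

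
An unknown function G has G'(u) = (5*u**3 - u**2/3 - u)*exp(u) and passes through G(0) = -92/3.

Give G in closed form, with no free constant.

G(u) = 5*u**3*exp(u) - 46*u**2*exp(u)/3 + 89*u*exp(u)/3 - 89*exp(u)/3 - 1

Recognize the product-rule pattern: G'(u) = v'r + vr' with v = 5*u**3 - 46*u**2/3 + 89*u/3 - 89/3, r = exp(u), so integration by parts undoes it.
A general antiderivative is (15*u**3 - 46*u**2 + 89*u - 89)*exp(u)/3 + C.
The condition gives C = -92/3 - (-89/3) = -1.
So G(u) = 5*u**3*exp(u) - 46*u**2*exp(u)/3 + 89*u*exp(u)/3 - 89*exp(u)/3 - 1.
Check: d/du[5*u**3*exp(u) - 46*u**2*exp(u)/3 + 89*u*exp(u)/3 - 89*exp(u)/3 - 1] = 5*u**3*exp(u) - u**2*exp(u)/3 - u*exp(u), which equals G'(u).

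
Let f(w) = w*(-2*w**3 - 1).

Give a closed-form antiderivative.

An antiderivative is F(w) = -2*w**5/5 - w**2/2.

Check any antiderivative F(w) by computing F'(w) and comparing it with f(w).
Check: d/dw[-2*w**5/5 - w**2/2] = -2*w**4 - w, which equals f(w).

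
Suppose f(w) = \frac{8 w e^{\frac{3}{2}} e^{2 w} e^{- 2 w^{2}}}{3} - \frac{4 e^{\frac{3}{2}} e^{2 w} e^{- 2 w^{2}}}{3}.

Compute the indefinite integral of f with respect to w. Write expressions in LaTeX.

f matches the chain-rule pattern g'(h)*h' with inner function h(w) = - 2 w^{2} + 2 w + \frac{3}{2}; substituting u = h(w) collapses the integral.
Check: d/dw[- \frac{2 e^{- 2 w^{2} + 2 w + \frac{3}{2}}}{3}] = \frac{8 w e^{\frac{3}{2}} e^{2 w} e^{- 2 w^{2}}}{3} - \frac{4 e^{\frac{3}{2}} e^{2 w} e^{- 2 w^{2}}}{3} = f(w).

F(w) = - \frac{2 e^{- 2 w^{2} + 2 w + \frac{3}{2}}}{3} + C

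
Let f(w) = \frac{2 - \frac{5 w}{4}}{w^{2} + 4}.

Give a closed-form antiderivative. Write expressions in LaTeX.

A candidate is checked by its d/dw: the result must match f(w).
Check: d/dw[\frac{- 5 \log{\left(w^{2} + 4 \right)} + 8 \operatorname{atan}{\left(\frac{w}{2} \right)}}{8}] = \frac{8 - 5 w}{4 w^{2} + 16}, which equals f(w).

An antiderivative is F(w) = \frac{- 5 \log{\left(w^{2} + 4 \right)} + 8 \operatorname{atan}{\left(\frac{w}{2} \right)}}{8}.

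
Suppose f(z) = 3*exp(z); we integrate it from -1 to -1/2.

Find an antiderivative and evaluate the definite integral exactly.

Antiderivative: F(z) = 3*exp(z); value = -3*exp(-1) + 3*exp(-1/2)

Whatever form F(z) takes, F'(z) = f(z) is non-negotiable.
F(z) = 3*exp(z) is an antiderivative of f.
Check: d/dz[3*exp(z)] = 3*exp(z) = f(z).
F(-1/2) = 3*exp(-1/2); F(-1) = 3*exp(-1).
Integral = F(-1/2) - F(-1) = -3*exp(-1) + 3*exp(-1/2).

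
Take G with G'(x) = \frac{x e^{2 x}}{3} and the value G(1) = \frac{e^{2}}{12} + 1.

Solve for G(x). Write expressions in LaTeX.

Recognize the product-rule pattern: G'(x) = u'v + uv' with u = \frac{x}{6} - \frac{1}{12}, v = e^{2 x}, so integration by parts undoes it.
A general antiderivative is \frac{\left(2 x - 1\right) e^{2 x}}{12} + C.
The condition gives C = \frac{e^{2}}{12} + 1 - (\frac{e^{2}}{12}) = 1.
So G(x) = \frac{x e^{2 x}}{6} - \frac{e^{2 x}}{12} + 1.
Check: d/dx[\frac{x e^{2 x}}{6} - \frac{e^{2 x}}{12} + 1] = \frac{x e^{2 x}}{3} = G'(x).

G(x) = \frac{x e^{2 x}}{6} - \frac{e^{2 x}}{12} + 1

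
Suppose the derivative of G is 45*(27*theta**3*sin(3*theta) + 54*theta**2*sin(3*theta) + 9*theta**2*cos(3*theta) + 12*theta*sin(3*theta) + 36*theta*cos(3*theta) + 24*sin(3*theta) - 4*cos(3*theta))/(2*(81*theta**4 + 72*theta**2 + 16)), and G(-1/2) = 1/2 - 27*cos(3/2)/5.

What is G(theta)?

G(theta) = 3*(-5*theta/2 - 5)*cos(3*theta)/(3*theta**2 + 4/3) + 1/2

Check a candidate G(theta) by differentiating: d/dtheta[G] must match the given G'(theta).
A general antiderivative is 3*(-5*theta/2 - 5)*cos(3*theta)/(3*theta**2 + 4/3) + C.
The condition gives C = 1/2 - 27*cos(3/2)/5 - (-27*cos(3/2)/5) = 1/2.
So G(theta) = 3*(-5*theta/2 - 5)*cos(3*theta)/(3*theta**2 + 4/3) + 1/2.
Check: d/dtheta[3*(-5*theta/2 - 5)*cos(3*theta)/(3*theta**2 + 4/3) + 1/2] = (1215*theta**3*sin(3*theta) + 2430*theta**2*sin(3*theta) + 405*theta**2*cos(3*theta) + 540*theta*sin(3*theta) + 1620*theta*cos(3*theta) + 1080*sin(3*theta) - 180*cos(3*theta))/(162*theta**4 + 144*theta**2 + 32), which equals G'(theta).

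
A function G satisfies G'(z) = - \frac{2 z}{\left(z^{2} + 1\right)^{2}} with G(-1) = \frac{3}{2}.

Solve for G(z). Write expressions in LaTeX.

G(z) = 1 + \frac{3}{3 z^{2} + 3}

The substitution u = 3 z^{2} + 3 works: G'(z) is exactly (dG/du)*(du/dz) for that inner function.
A general antiderivative is \frac{3}{3 z^{2} + 3} + C.
The condition gives C = \frac{3}{2} - (\frac{1}{2}) = 1.
So G(z) = 1 + \frac{3}{3 z^{2} + 3}.
Check: d/dz[1 + \frac{3}{3 z^{2} + 3}] = - \frac{2 z}{z^{4} + 2 z^{2} + 1}, which equals G'(z).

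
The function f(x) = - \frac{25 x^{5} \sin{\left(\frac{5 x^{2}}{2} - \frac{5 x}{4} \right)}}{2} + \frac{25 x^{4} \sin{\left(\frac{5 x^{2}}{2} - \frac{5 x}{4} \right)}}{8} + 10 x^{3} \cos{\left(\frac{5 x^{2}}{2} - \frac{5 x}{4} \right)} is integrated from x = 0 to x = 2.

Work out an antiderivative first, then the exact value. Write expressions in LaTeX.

f has the shape u'v + uv' for u = \frac{5 x^{4}}{2} and v = \cos{\left(\frac{5 x^{2}}{2} - \frac{5 x}{4} \right)} — it is the derivative of the product u*v.
F(x) = \frac{5 x^{4} \cos{\left(\frac{5 x^{2}}{2} - \frac{5 x}{4} \right)}}{2} is an antiderivative of f.
Check: d/dx[\frac{5 x^{4} \cos{\left(\frac{5 x^{2}}{2} - \frac{5 x}{4} \right)}}{2}] = - \frac{25 x^{5} \sin{\left(\frac{5 x^{2}}{2} - \frac{5 x}{4} \right)}}{2} + \frac{25 x^{4} \sin{\left(\frac{5 x^{2}}{2} - \frac{5 x}{4} \right)}}{8} + 10 x^{3} \cos{\left(\frac{5 x^{2}}{2} - \frac{5 x}{4} \right)} = f(x).
F(2) = 40 \cos{\left(\frac{15}{2} \right)}; F(0) = 0.
Integral = F(2) - F(0) = 40 \cos{\left(\frac{15}{2} \right)}.

Antiderivative: F(x) = \frac{5 x^{4} \cos{\left(\frac{5 x^{2}}{2} - \frac{5 x}{4} \right)}}{2}; value = 40 \cos{\left(\frac{15}{2} \right)}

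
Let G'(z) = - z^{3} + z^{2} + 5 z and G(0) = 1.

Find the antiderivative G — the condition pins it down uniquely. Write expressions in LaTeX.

The integrand splits into summands that can be handled one at a time.
A general antiderivative is - \frac{z^{4}}{4} + \frac{z^{3}}{3} + \frac{5 z^{2}}{2} + C.
The condition gives C = 1 - (0) = 1.
So G(z) = - \frac{3 z^{4} - 4 z^{3} - 30 z^{2} - 12}{12}.
Check: d/dz[- \frac{3 z^{4} - 4 z^{3} - 30 z^{2} - 12}{12}] = - z^{3} + z^{2} + 5 z = G'(z).

G(z) = - \frac{3 z^{4} - 4 z^{3} - 30 z^{2} - 12}{12}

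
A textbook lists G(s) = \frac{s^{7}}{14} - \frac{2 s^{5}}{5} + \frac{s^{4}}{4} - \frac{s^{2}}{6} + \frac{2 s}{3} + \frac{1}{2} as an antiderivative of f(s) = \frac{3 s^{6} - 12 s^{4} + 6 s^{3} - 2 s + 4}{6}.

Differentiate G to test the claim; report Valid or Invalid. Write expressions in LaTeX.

d/ds[G] = \frac{s^{6}}{2} - 2 s^{4} + s^{3} - \frac{s}{3} + \frac{2}{3}
This equals f(s) exactly, so the claim holds.

Valid - differentiating G returns exactly f.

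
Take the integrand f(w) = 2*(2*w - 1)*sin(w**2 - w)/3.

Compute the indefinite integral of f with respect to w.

F(w) = -2*cos(w**2 - w)/3 + C

The substitution u = w**2 - w works: f is exactly (dF/du)*(du/dw) for that inner function.
Check: d/dw[-2*cos(w**2 - w)/3] = 4*w*sin(w**2 - w)/3 - 2*sin(w**2 - w)/3, which equals f(w).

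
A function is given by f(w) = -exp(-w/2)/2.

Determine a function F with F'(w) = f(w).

An antiderivative is F(w) = exp(-w/2).

An antiderivative F(w) passes only if d/dw[F] lands on f(w) exactly.
Check: d/dw[exp(-w/2)] = -exp(-w/2)/2 = f(w).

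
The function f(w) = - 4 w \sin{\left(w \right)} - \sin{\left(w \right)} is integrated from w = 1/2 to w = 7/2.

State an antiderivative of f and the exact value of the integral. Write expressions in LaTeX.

Antiderivative: F(w) = 4 w \cos{\left(w \right)} - 4 \sin{\left(w \right)} + \cos{\left(w \right)}; value = 15 \cos{\left(\frac{7}{2} \right)} - 3 \cos{\left(\frac{1}{2} \right)} - 4 \sin{\left(\frac{7}{2} \right)} + 4 \sin{\left(\frac{1}{2} \right)}

Integrate term by term and add the pieces.
F(w) = 4 w \cos{\left(w \right)} - 4 \sin{\left(w \right)} + \cos{\left(w \right)} is an antiderivative of f.
Check: d/dw[4 w \cos{\left(w \right)} - 4 \sin{\left(w \right)} + \cos{\left(w \right)}] = - 4 w \sin{\left(w \right)} - \sin{\left(w \right)} = f(w).
F(7/2) = 15 \cos{\left(\frac{7}{2} \right)} - 4 \sin{\left(\frac{7}{2} \right)}; F(1/2) = - 4 \sin{\left(\frac{1}{2} \right)} + 3 \cos{\left(\frac{1}{2} \right)}.
Integral = F(7/2) - F(1/2) = 15 \cos{\left(\frac{7}{2} \right)} - 3 \cos{\left(\frac{1}{2} \right)} - 4 \sin{\left(\frac{7}{2} \right)} + 4 \sin{\left(\frac{1}{2} \right)}.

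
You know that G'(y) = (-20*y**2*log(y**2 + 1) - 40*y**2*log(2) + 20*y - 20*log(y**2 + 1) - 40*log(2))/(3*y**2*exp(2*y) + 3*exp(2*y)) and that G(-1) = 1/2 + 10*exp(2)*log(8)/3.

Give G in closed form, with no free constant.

G'(y) has the shape u'v + uv' for u = 10*exp(-2*y)/3 and v = log(4*y**2 + 4) — it is the derivative of the product u*v.
A general antiderivative is 10*exp(-2*y)*log(4*y**2 + 4)/3 + C.
The condition gives C = 1/2 + 10*exp(2)*log(8)/3 - (10*exp(2)*log(8)/3) = 1/2.
So G(y) = 1/2 + 10*exp(-2*y)*log(4*y**2 + 4)/3.
Check: d/dy[1/2 + 10*exp(-2*y)*log(4*y**2 + 4)/3] = (-20*y**2*log(y**2 + 1) - 40*y**2*log(2) + 20*y - 20*log(y**2 + 1) - 40*log(2))/(3*y**2*exp(2*y) + 3*exp(2*y)) = G'(y).

G(y) = 1/2 + 10*exp(-2*y)*log(4*y**2 + 4)/3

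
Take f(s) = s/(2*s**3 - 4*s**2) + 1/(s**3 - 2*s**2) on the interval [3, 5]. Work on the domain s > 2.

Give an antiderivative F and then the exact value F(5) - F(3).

Factor the denominator (2*s**2*(s - 2)) and decompose: f = 1/(2*(s - 2)) - 1/(2*s) - 1/(2*s**2); each piece integrates to a log, atan, or power term.
F(s) = (-s*log(s) + s*log(s - 2) + 1)/(2*s) is an antiderivative of f.
Check: d/ds[(-s*log(s) + s*log(s - 2) + 1)/(2*s)] = (s + 2)/(2*s**3 - 4*s**2), which equals f(s).
F(5) = -log(5)/2 + 1/10 + log(3)/2; F(3) = 1/6 - log(3)/2.
Integral = F(5) - F(3) = -log(5)/2 - 1/15 + log(3).

Antiderivative: F(s) = (-s*log(s) + s*log(s - 2) + 1)/(2*s); value = -log(5)/2 - 1/15 + log(3)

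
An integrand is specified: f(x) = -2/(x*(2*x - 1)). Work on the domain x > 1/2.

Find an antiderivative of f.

An antiderivative is F(x) = -2*(-log(x) + log(x - 1/2)).

Factor the denominator (x*(2*x - 1)) and decompose: f = -4/(2*x - 1) + 2/x; each piece integrates to a log, atan, or power term.
Check: d/dx[-2*(-log(x) + log(x - 1/2))] = -2/(2*x**2 - x), which equals f(x).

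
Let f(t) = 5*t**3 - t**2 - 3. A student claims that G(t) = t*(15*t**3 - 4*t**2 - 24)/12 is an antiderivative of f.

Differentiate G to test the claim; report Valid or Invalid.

Invalid: d/dt[G] - f = 1, which is not 0.

d/dt[G] = 5*t**3 - t**2 - 2
d/dt[G] - f(t) = 1 != 0.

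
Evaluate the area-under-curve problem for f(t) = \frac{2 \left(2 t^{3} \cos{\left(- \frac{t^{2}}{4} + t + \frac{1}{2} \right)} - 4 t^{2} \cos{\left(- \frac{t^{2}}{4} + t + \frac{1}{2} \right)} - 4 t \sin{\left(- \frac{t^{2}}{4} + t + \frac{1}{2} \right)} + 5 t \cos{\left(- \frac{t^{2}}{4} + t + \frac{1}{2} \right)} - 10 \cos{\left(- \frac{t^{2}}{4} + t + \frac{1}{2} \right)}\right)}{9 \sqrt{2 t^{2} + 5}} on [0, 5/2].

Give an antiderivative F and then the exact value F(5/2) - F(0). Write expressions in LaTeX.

Antiderivative: F(t) = - \frac{4 \sqrt{2 t^{2} + 5} \sin{\left(- \frac{t^{2}}{4} + t + \frac{1}{2} \right)}}{9}; value = - \frac{2 \sqrt{70} \sin{\left(\frac{23}{16} \right)}}{9} + \frac{4 \sqrt{5} \sin{\left(\frac{1}{2} \right)}}{9}

Recognize the product-rule pattern: f = u'v + uv' with u = - \frac{4 \sqrt{2 t^{2} + 5}}{9}, v = \sin{\left(- \frac{t^{2}}{4} + t + \frac{1}{2} \right)}, so integration by parts undoes it.
F(t) = - \frac{4 \sqrt{2 t^{2} + 5} \sin{\left(- \frac{t^{2}}{4} + t + \frac{1}{2} \right)}}{9} is an antiderivative of f.
Check: d/dt[- \frac{4 \sqrt{2 t^{2} + 5} \sin{\left(- \frac{t^{2}}{4} + t + \frac{1}{2} \right)}}{9}] = \frac{4 t^{3} \cos{\left(- \frac{t^{2}}{4} + t + \frac{1}{2} \right)} - 8 t^{2} \cos{\left(- \frac{t^{2}}{4} + t + \frac{1}{2} \right)} - 8 t \sin{\left(- \frac{t^{2}}{4} + t + \frac{1}{2} \right)} + 10 t \cos{\left(- \frac{t^{2}}{4} + t + \frac{1}{2} \right)} - 20 \cos{\left(- \frac{t^{2}}{4} + t + \frac{1}{2} \right)}}{9 \sqrt{2 t^{2} + 5}}, which equals f(t).
F(5/2) = - \frac{2 \sqrt{70} \sin{\left(\frac{23}{16} \right)}}{9}; F(0) = - \frac{4 \sqrt{5} \sin{\left(\frac{1}{2} \right)}}{9}.
Integral = F(5/2) - F(0) = - \frac{2 \sqrt{70} \sin{\left(\frac{23}{16} \right)}}{9} + \frac{4 \sqrt{5} \sin{\left(\frac{1}{2} \right)}}{9}.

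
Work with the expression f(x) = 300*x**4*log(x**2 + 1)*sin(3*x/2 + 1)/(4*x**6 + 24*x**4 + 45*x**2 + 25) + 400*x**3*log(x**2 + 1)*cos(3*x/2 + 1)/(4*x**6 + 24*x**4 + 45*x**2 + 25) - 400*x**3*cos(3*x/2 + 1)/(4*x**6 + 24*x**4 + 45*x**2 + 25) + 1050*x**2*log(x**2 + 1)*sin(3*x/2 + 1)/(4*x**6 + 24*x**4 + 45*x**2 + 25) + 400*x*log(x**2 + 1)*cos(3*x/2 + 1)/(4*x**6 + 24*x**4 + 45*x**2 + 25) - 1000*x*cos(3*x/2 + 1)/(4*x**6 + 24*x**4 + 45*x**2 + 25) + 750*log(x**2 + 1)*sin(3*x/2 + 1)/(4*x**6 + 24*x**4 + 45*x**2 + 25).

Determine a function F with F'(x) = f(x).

An antiderivative is F(x) = -100*log(x**2 + 1)*cos(3*x/2 + 1)/(2*x**2 + 5).

The integrand splits into summands that can be handled one at a time.
Check: d/dx[-100*log(x**2 + 1)*cos(3*x/2 + 1)/(2*x**2 + 5)] = (300*x**4*log(x**2 + 1)*sin(3*x/2 + 1) + 400*x**3*log(x**2 + 1)*cos(3*x/2 + 1) - 400*x**3*cos(3*x/2 + 1) + 1050*x**2*log(x**2 + 1)*sin(3*x/2 + 1) + 400*x*log(x**2 + 1)*cos(3*x/2 + 1) - 1000*x*cos(3*x/2 + 1) + 750*log(x**2 + 1)*sin(3*x/2 + 1))/(4*x**6 + 24*x**4 + 45*x**2 + 25), which equals f(x).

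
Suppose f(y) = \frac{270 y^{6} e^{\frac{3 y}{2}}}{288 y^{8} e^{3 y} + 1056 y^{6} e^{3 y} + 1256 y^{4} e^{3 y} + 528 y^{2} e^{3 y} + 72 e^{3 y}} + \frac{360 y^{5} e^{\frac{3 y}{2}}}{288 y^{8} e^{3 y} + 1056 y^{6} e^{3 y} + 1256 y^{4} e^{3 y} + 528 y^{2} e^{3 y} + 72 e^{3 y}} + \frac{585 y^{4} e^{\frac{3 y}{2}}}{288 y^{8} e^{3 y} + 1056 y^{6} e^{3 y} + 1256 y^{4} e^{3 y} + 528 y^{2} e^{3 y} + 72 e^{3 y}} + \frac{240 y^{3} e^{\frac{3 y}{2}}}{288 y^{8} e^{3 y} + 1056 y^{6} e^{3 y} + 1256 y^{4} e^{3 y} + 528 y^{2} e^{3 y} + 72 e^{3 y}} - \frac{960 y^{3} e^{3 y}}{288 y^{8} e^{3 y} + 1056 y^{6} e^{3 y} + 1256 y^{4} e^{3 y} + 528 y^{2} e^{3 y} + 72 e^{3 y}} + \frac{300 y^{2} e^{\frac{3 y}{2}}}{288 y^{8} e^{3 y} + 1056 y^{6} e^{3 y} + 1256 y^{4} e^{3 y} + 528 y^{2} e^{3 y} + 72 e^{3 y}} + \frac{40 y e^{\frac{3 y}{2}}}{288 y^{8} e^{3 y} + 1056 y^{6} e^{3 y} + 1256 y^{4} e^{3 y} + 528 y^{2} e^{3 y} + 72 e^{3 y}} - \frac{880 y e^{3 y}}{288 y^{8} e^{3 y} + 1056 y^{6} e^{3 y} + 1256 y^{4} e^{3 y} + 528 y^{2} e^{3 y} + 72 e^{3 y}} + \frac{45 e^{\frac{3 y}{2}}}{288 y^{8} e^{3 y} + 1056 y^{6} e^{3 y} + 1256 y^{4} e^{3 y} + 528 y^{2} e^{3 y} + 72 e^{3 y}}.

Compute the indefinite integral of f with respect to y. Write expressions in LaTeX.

F(y) = \frac{5 \left(- 3 y^{2} + 4 e^{\frac{3 y}{2}} - 1\right) e^{- \frac{3 y}{2}}}{4 \left(2 y^{2} + 3\right) \left(3 y^{2} + 1\right)} + C

Recognize the product-rule pattern: f = u'v + uv' with u = \frac{5}{4 y^{2} + 6}, v = - \frac{e^{- \frac{3 y}{2}}}{2} + \frac{2}{3 y^{2} + 1}, so integration by parts undoes it.
Check: d/dy[\frac{5 \left(- 3 y^{2} + 4 e^{\frac{3 y}{2}} - 1\right) e^{- \frac{3 y}{2}}}{4 \left(2 y^{2} + 3\right) \left(3 y^{2} + 1\right)}] = \frac{270 y^{6} + 360 y^{5} + 585 y^{4} - 960 y^{3} e^{\frac{3 y}{2}} + 240 y^{3} + 300 y^{2} - 880 y e^{\frac{3 y}{2}} + 40 y + 45}{288 y^{8} e^{\frac{3 y}{2}} + 1056 y^{6} e^{\frac{3 y}{2}} + 1256 y^{4} e^{\frac{3 y}{2}} + 528 y^{2} e^{\frac{3 y}{2}} + 72 e^{\frac{3 y}{2}}}, which equals f(y).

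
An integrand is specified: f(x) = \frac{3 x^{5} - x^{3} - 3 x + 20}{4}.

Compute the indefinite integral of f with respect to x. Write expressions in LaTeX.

An antiderivative F(x) passes only if d/dx[F] lands on f(x) exactly.
Check: d/dx[\frac{x \left(2 x^{5} - x^{3} - 6 x + 80\right)}{16}] = \frac{3 x^{5}}{4} - \frac{x^{3}}{4} - \frac{3 x}{4} + 5, which equals f(x).

F(x) = \frac{x \left(2 x^{5} - x^{3} - 6 x + 80\right)}{16} + C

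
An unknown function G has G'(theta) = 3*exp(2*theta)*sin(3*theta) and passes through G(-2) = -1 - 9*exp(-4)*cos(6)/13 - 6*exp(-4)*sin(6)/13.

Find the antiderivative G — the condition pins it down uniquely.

Whatever form G(theta) takes, its d/dtheta must return the stated G'(theta).
A general antiderivative is 6*exp(2*theta)*sin(3*theta)/13 - 9*exp(2*theta)*cos(3*theta)/13 + C.
The condition gives C = -1 - 9*exp(-4)*cos(6)/13 - 6*exp(-4)*sin(6)/13 - (-9*exp(-4)*cos(6)/13 - 6*exp(-4)*sin(6)/13) = -1.
So G(theta) = (6*exp(2*theta)*sin(3*theta) - 9*exp(2*theta)*cos(3*theta) - 13)/13.
Check: d/dtheta[(6*exp(2*theta)*sin(3*theta) - 9*exp(2*theta)*cos(3*theta) - 13)/13] = 3*exp(2*theta)*sin(3*theta) = G'(theta).

G(theta) = (6*exp(2*theta)*sin(3*theta) - 9*exp(2*theta)*cos(3*theta) - 13)/13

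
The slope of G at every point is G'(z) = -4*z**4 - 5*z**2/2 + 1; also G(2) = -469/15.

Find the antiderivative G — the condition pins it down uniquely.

G(z) = (-24*z**5 - 25*z**3 + 30*z - 30)/30

The integrand splits into summands that can be handled one at a time.
A general antiderivative is -4*z**5/5 - 5*z**3/6 + z + C.
The condition gives C = -469/15 - (-454/15) = -1.
So G(z) = (-24*z**5 - 25*z**3 + 30*z - 30)/30.
Check: d/dz[(-24*z**5 - 25*z**3 + 30*z - 30)/30] = -4*z**4 - 5*z**2/2 + 1 = G'(z).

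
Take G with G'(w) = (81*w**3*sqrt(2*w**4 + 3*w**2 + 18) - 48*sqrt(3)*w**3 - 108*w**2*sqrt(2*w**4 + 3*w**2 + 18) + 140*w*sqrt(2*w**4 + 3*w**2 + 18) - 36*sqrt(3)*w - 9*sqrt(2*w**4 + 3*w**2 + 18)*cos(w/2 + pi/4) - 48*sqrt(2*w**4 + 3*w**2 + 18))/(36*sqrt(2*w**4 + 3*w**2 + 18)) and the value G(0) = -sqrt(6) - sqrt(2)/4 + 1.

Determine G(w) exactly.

The proposed G(w) is checked by its d/dw: the result must match the given G'(w).
A general antiderivative is (3*w**2/4 - 2*w/3 + 1)**2 - sqrt(2*w**4/3 + w**2 + 6) - sin(w/2 + pi/4)/2 + C.
The condition gives C = -sqrt(6) - sqrt(2)/4 + 1 - (-sqrt(6) - sqrt(2)/4 + 1) = 0.
So G(w) = sqrt(3)*(81*sqrt(3)*w**4 - 144*sqrt(3)*w**3 + 280*sqrt(3)*w**2 - 192*sqrt(3)*w - 144*sqrt(2*w**4 + 3*w**2 + 18) - 72*sqrt(3)*sin(w/2 + pi/4) + 144*sqrt(3))/432.
Check: d/dw[sqrt(3)*(81*sqrt(3)*w**4 - 144*sqrt(3)*w**3 + 280*sqrt(3)*w**2 - 192*sqrt(3)*w - 144*sqrt(2*w**4 + 3*w**2 + 18) - 72*sqrt(3)*sin(w/2 + pi/4) + 144*sqrt(3))/432] = (81*w**3*sqrt(2*w**4 + 3*w**2 + 18) - 48*sqrt(3)*w**3 - 108*w**2*sqrt(2*w**4 + 3*w**2 + 18) + 140*w*sqrt(2*w**4 + 3*w**2 + 18) - 36*sqrt(3)*w - 9*sqrt(2*w**4 + 3*w**2 + 18)*cos(w/2 + pi/4) - 48*sqrt(2*w**4 + 3*w**2 + 18))/(36*sqrt(2*w**4 + 3*w**2 + 18)) = G'(w).

G(w) = sqrt(3)*(81*sqrt(3)*w**4 - 144*sqrt(3)*w**3 + 280*sqrt(3)*w**2 - 192*sqrt(3)*w - 144*sqrt(2*w**4 + 3*w**2 + 18) - 72*sqrt(3)*sin(w/2 + pi/4) + 144*sqrt(3))/432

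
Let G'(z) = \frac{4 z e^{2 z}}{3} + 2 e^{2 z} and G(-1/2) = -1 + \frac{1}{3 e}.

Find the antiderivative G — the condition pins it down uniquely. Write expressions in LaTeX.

Recognize the product-rule pattern: G'(z) = u'v + uv' with u = \frac{2 z}{3} + \frac{2}{3}, v = e^{2 z}, so integration by parts undoes it.
A general antiderivative is \frac{\left(2 z + 2\right) e^{2 z}}{3} + C.
The condition gives C = -1 + \frac{1}{3 e} - (\frac{1}{3 e}) = -1.
So G(z) = \frac{2 z e^{2 z} + 2 e^{2 z} - 3}{3}.
Check: d/dz[\frac{2 z e^{2 z} + 2 e^{2 z} - 3}{3}] = \frac{4 z e^{2 z}}{3} + 2 e^{2 z} = G'(z).

G(z) = \frac{2 z e^{2 z} + 2 e^{2 z} - 3}{3}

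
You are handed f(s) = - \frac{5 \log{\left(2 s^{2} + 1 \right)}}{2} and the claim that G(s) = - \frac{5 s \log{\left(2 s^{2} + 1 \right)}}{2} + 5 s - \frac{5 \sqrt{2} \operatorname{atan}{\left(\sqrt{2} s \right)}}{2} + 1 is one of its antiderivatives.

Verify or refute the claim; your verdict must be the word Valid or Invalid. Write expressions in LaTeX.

Valid. The derivative of G reproduces f.

d/ds[G] = - \frac{5 \log{\left(2 s^{2} + 1 \right)}}{2}
This equals f(s) exactly, so the claim holds.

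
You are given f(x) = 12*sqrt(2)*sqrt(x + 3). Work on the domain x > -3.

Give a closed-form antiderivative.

A candidate is checked by its d/dx: the result must match f(x).
Check: d/dx[4*(2*x + 6)**(3/2)] = 12*sqrt(2)*sqrt(x + 3) = f(x).

An antiderivative is F(x) = 4*(2*x + 6)**(3/2).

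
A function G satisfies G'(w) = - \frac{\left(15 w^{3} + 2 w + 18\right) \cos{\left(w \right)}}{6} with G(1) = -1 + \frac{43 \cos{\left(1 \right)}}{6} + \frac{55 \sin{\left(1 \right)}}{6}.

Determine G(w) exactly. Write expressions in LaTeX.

A first test for any G(w): its w-derivative must equal the given G'(w).
A general antiderivative is - \frac{5 w^{3} \sin{\left(w \right)}}{2} - \frac{15 w^{2} \cos{\left(w \right)}}{2} + \frac{44 w \sin{\left(w \right)}}{3} - 3 \sin{\left(w \right)} + \frac{44 \cos{\left(w \right)}}{3} + C.
The condition gives C = -1 + \frac{43 \cos{\left(1 \right)}}{6} + \frac{55 \sin{\left(1 \right)}}{6} - (\frac{43 \cos{\left(1 \right)}}{6} + \frac{55 \sin{\left(1 \right)}}{6}) = -1.
So G(w) = - \frac{5 w^{3} \sin{\left(w \right)}}{2} - \frac{15 w^{2} \cos{\left(w \right)}}{2} + \frac{44 w \sin{\left(w \right)}}{3} - 3 \sin{\left(w \right)} + \frac{44 \cos{\left(w \right)}}{3} - 1.
Check: d/dw[- \frac{5 w^{3} \sin{\left(w \right)}}{2} - \frac{15 w^{2} \cos{\left(w \right)}}{2} + \frac{44 w \sin{\left(w \right)}}{3} - 3 \sin{\left(w \right)} + \frac{44 \cos{\left(w \right)}}{3} - 1] = - \frac{5 w^{3} \cos{\left(w \right)}}{2} - \frac{w \cos{\left(w \right)}}{3} - 3 \cos{\left(w \right)}, which equals G'(w).

G(w) = - \frac{5 w^{3} \sin{\left(w \right)}}{2} - \frac{15 w^{2} \cos{\left(w \right)}}{2} + \frac{44 w \sin{\left(w \right)}}{3} - 3 \sin{\left(w \right)} + \frac{44 \cos{\left(w \right)}}{3} - 1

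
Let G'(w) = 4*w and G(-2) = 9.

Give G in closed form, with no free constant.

G(w) = 2*w**2 + 1

Any candidate G(w) must reproduce the stated G'(w) exactly.
A general antiderivative is 2*w**2 - 1 + C.
The condition gives C = 9 - (7) = 2.
So G(w) = 2*w**2 + 1.
Check: d/dw[2*w**2 + 1] = 4*w = G'(w).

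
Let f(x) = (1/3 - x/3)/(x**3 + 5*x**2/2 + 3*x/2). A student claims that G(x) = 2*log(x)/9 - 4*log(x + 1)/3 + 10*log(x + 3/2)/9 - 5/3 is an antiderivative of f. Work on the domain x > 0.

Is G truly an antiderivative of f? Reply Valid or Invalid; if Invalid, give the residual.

d/dx[G] = (2 - 2*x)/(6*x**3 + 15*x**2 + 9*x)
This equals f(x) exactly, so the claim holds.

Valid. The derivative of G reproduces f.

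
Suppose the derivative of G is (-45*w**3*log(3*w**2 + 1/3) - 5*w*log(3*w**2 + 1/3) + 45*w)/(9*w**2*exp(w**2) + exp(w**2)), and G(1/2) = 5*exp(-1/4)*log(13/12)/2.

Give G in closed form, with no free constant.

G(w) = 5*exp(-w**2)*log(3*w**2 + 1/3)/2

A candidate passes only if d/dw[G] lands on the given G'(w) exactly.
A general antiderivative is 5*exp(2*w)*exp(-w**2 - 2*w)*log(3*w**2 + 1/3)/2 + C.
The condition gives C = 5*exp(-1/4)*log(13/12)/2 - (5*exp(-1/4)*log(13/12)/2) = 0.
So G(w) = 5*exp(-w**2)*log(3*w**2 + 1/3)/2.
Check: d/dw[5*exp(-w**2)*log(3*w**2 + 1/3)/2] = (-45*w**3*log(3*w**2 + 1/3) - 5*w*log(3*w**2 + 1/3) + 45*w)/(9*w**2*exp(w**2) + exp(w**2)) = G'(w).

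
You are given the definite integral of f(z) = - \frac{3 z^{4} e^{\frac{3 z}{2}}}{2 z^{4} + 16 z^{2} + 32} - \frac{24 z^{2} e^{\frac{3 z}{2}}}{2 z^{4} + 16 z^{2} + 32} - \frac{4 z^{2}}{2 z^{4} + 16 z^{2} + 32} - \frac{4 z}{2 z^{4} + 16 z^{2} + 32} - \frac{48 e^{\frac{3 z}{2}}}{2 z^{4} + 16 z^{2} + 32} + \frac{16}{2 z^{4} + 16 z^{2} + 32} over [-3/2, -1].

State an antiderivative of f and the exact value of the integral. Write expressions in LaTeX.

Antiderivative: F(z) = \frac{z + \frac{1}{2}}{\frac{z^{2}}{2} + 2} - e^{\frac{3 z}{2}}; value = - \frac{1}{e^{\frac{3}{2}}} + e^{- \frac{9}{4}} + \frac{3}{25}

The integrand splits into summands that can be handled one at a time.
F(z) = \frac{z + \frac{1}{2}}{\frac{z^{2}}{2} + 2} - e^{\frac{3 z}{2}} is an antiderivative of f.
Check: d/dz[\frac{z + \frac{1}{2}}{\frac{z^{2}}{2} + 2} - e^{\frac{3 z}{2}}] = \frac{- 3 z^{4} e^{\frac{3 z}{2}} - 24 z^{2} e^{\frac{3 z}{2}} - 4 z^{2} - 4 z - 48 e^{\frac{3 z}{2}} + 16}{2 z^{4} + 16 z^{2} + 32}, which equals f(z).
F(-1) = - \frac{1}{e^{\frac{3}{2}}} - \frac{1}{5}; F(-3/2) = - \frac{8}{25} - e^{- \frac{9}{4}}.
Integral = F(-1) - F(-3/2) = - \frac{1}{e^{\frac{3}{2}}} + e^{- \frac{9}{4}} + \frac{3}{25}.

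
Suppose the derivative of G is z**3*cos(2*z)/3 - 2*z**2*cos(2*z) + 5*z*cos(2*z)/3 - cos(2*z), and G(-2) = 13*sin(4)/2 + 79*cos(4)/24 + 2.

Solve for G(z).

The integrand splits into summands that can be handled one at a time.
A general antiderivative is z**3*sin(2*z)/6 - z**2*sin(2*z) + z**2*cos(2*z)/4 + 7*z*sin(2*z)/12 - z*cos(2*z) + 7*cos(2*z)/24 + C.
The condition gives C = 13*sin(4)/2 + 79*cos(4)/24 + 2 - (13*sin(4)/2 + 79*cos(4)/24) = 2.
So G(z) = z**3*sin(2*z)/6 - z**2*sin(2*z) + z**2*cos(2*z)/4 + 7*z*sin(2*z)/12 - z*cos(2*z) + 7*cos(2*z)/24 + 2.
Check: d/dz[z**3*sin(2*z)/6 - z**2*sin(2*z) + z**2*cos(2*z)/4 + 7*z*sin(2*z)/12 - z*cos(2*z) + 7*cos(2*z)/24 + 2] = z**3*cos(2*z)/3 - 2*z**2*cos(2*z) + 5*z*cos(2*z)/3 - cos(2*z) = G'(z).

G(z) = z**3*sin(2*z)/6 - z**2*sin(2*z) + z**2*cos(2*z)/4 + 7*z*sin(2*z)/12 - z*cos(2*z) + 7*cos(2*z)/24 + 2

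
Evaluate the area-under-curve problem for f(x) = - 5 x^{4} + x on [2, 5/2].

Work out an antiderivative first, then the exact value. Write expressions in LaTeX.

Antiderivative: F(x) = - x^{5} + \frac{x^{2}}{2}; value = - \frac{2065}{32}

Integrate term by term and add the pieces.
F(x) = - x^{5} + \frac{x^{2}}{2} is an antiderivative of f.
Check: d/dx[- x^{5} + \frac{x^{2}}{2}] = - 5 x^{4} + x = f(x).
F(5/2) = - \frac{3025}{32}; F(2) = -30.
Integral = F(5/2) - F(2) = - \frac{2065}{32}.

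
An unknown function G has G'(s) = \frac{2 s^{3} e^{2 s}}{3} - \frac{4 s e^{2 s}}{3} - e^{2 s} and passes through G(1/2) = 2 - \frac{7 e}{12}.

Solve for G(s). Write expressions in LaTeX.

G(s) = \frac{\left(4 s^{3} - 6 s^{2} - 2 s - 5\right) e^{2 s} + 24}{12}

G'(s) has the shape u'v + uv' for u = \frac{s^{3}}{3} - \frac{s^{2}}{2} - \frac{s}{6} - \frac{5}{12} and v = e^{2 s} — it is the derivative of the product u*v.
A general antiderivative is \frac{\left(4 s^{3} - 6 s^{2} - 2 s - 5\right) e^{2 s}}{12} + C.
The condition gives C = 2 - \frac{7 e}{12} - (- \frac{7 e}{12}) = 2.
So G(s) = \frac{\left(4 s^{3} - 6 s^{2} - 2 s - 5\right) e^{2 s} + 24}{12}.
Check: d/ds[\frac{\left(4 s^{3} - 6 s^{2} - 2 s - 5\right) e^{2 s} + 24}{12}] = \frac{2 s^{3} e^{2 s}}{3} - \frac{4 s e^{2 s}}{3} - e^{2 s} = G'(s).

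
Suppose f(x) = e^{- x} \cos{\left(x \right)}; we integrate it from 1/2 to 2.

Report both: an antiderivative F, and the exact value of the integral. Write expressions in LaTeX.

Antiderivative: F(x) = \frac{\left(\sin{\left(x \right)} - \cos{\left(x \right)}\right) e^{- x}}{2}; value = - \frac{\sin{\left(\frac{1}{2} \right)}}{2 e^{\frac{1}{2}}} - \frac{\cos{\left(2 \right)}}{2 e^{2}} + \frac{\sin{\left(2 \right)}}{2 e^{2}} + \frac{\cos{\left(\frac{1}{2} \right)}}{2 e^{\frac{1}{2}}}

Differentiate the proposed F(x) back; it has to land on f(x) exactly.
F(x) = \frac{\left(\sin{\left(x \right)} - \cos{\left(x \right)}\right) e^{- x}}{2} is an antiderivative of f.
Check: d/dx[\frac{\left(\sin{\left(x \right)} - \cos{\left(x \right)}\right) e^{- x}}{2}] = e^{- x} \cos{\left(x \right)} = f(x).
F(2) = - \frac{\cos{\left(2 \right)}}{2 e^{2}} + \frac{\sin{\left(2 \right)}}{2 e^{2}}; F(1/2) = - \frac{\cos{\left(\frac{1}{2} \right)}}{2 e^{\frac{1}{2}}} + \frac{\sin{\left(\frac{1}{2} \right)}}{2 e^{\frac{1}{2}}}.
Integral = F(2) - F(1/2) = - \frac{\sin{\left(\frac{1}{2} \right)}}{2 e^{\frac{1}{2}}} - \frac{\cos{\left(2 \right)}}{2 e^{2}} + \frac{\sin{\left(2 \right)}}{2 e^{2}} + \frac{\cos{\left(\frac{1}{2} \right)}}{2 e^{\frac{1}{2}}}.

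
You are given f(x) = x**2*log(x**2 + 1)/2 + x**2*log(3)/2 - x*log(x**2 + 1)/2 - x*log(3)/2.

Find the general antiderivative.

F(x) = x**3*log(x**2 + 1)/6 - x**3/9 + x**3*log(3)/6 - x**2*log(x**2 + 1)/4 - x**2*log(3)/4 + x**2/4 + x/3 - log(x**2 + 1)/4 - atan(x)/3 + C

Integrate term by term and add the pieces.
Check: d/dx[x**3*log(x**2 + 1)/6 - x**3/9 + x**3*log(3)/6 - x**2*log(x**2 + 1)/4 - x**2*log(3)/4 + x**2/4 + x/3 - log(x**2 + 1)/4 - atan(x)/3] = x**2*log(x**2 + 1)/2 + x**2*log(3)/2 - x*log(x**2 + 1)/2 - x*log(3)/2 = f(x).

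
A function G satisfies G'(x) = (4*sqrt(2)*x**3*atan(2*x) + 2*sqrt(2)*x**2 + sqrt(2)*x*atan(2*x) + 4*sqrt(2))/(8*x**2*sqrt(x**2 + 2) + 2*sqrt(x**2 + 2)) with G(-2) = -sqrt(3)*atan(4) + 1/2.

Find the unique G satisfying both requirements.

G'(x) has the shape u'v + uv' for u = sqrt(2*x**2 + 4)/2 and v = atan(2*x) — it is the derivative of the product u*v.
A general antiderivative is sqrt(2*x**2 + 4)*atan(2*x)/2 + C.
The condition gives C = -sqrt(3)*atan(4) + 1/2 - (-sqrt(3)*atan(4)) = 1/2.
So G(x) = sqrt(2*x**2 + 4)*atan(2*x)/2 + 1/2.
Check: d/dx[sqrt(2*x**2 + 4)*atan(2*x)/2 + 1/2] = (4*sqrt(2)*x**3*atan(2*x) + 2*sqrt(2)*x**2 + sqrt(2)*x*atan(2*x) + 4*sqrt(2))/(8*x**2*sqrt(x**2 + 2) + 2*sqrt(x**2 + 2)) = G'(x).

G(x) = sqrt(2*x**2 + 4)*atan(2*x)/2 + 1/2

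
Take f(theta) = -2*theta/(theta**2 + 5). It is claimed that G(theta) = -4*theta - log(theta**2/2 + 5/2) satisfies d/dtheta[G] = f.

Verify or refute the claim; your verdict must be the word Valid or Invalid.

d/dtheta[G] = (-4*theta**2 - 2*theta - 20)/(theta**2 + 5)
d/dtheta[G] - f(theta) = -4 != 0.

Invalid: d/dtheta[G] - f = -4, which is not 0.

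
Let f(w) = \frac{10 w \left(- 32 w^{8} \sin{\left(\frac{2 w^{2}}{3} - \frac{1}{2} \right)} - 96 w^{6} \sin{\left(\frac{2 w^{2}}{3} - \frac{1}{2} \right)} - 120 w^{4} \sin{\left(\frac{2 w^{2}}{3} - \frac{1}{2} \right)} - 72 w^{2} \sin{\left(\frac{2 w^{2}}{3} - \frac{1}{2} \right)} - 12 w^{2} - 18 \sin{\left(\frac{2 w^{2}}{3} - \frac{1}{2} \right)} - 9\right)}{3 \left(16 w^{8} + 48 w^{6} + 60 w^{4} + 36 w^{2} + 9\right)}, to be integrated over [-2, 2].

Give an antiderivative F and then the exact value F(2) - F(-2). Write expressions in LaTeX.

Since d/dw undoes antidifferentiation here, F'(w) = f(w) is required of F(w).
F(w) = \frac{5 \left(2 \left(4 w^{4} + 6 w^{2} + 3\right) \cos{\left(\frac{2 w^{2}}{3} - \frac{1}{2} \right)} + 1\right)}{2 \left(4 w^{4} + 6 w^{2} + 3\right)} is an antiderivative of f.
Check: d/dw[\frac{5 \left(2 \left(4 w^{4} + 6 w^{2} + 3\right) \cos{\left(\frac{2 w^{2}}{3} - \frac{1}{2} \right)} + 1\right)}{2 \left(4 w^{4} + 6 w^{2} + 3\right)}] = \frac{- 320 w^{9} \sin{\left(\frac{2 w^{2}}{3} - \frac{1}{2} \right)} - 960 w^{7} \sin{\left(\frac{2 w^{2}}{3} - \frac{1}{2} \right)} - 1200 w^{5} \sin{\left(\frac{2 w^{2}}{3} - \frac{1}{2} \right)} - 720 w^{3} \sin{\left(\frac{2 w^{2}}{3} - \frac{1}{2} \right)} - 120 w^{3} - 180 w \sin{\left(\frac{2 w^{2}}{3} - \frac{1}{2} \right)} - 90 w}{48 w^{8} + 144 w^{6} + 180 w^{4} + 108 w^{2} + 27}, which equals f(w).
F(2) = 5 \cos{\left(\frac{13}{6} \right)} + \frac{5}{182}; F(-2) = 5 \cos{\left(\frac{13}{6} \right)} + \frac{5}{182}.
Integral = F(2) - F(-2) = 0.

Antiderivative: F(w) = \frac{5 \left(2 \left(4 w^{4} + 6 w^{2} + 3\right) \cos{\left(\frac{2 w^{2}}{3} - \frac{1}{2} \right)} + 1\right)}{2 \left(4 w^{4} + 6 w^{2} + 3\right)}; value = 0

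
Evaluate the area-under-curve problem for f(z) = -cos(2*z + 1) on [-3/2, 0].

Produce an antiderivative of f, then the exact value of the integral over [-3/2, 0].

Any candidate F(z) must reproduce f(z) exactly when differentiated.
F(z) = -sin(2*z + 1)/2 is an antiderivative of f.
Check: d/dz[-sin(2*z + 1)/2] = -cos(2*z + 1) = f(z).
F(0) = -sin(1)/2; F(-3/2) = sin(2)/2.
Integral = F(0) - F(-3/2) = -sin(2)/2 - sin(1)/2.

Antiderivative: F(z) = -sin(2*z + 1)/2; value = -sin(2)/2 - sin(1)/2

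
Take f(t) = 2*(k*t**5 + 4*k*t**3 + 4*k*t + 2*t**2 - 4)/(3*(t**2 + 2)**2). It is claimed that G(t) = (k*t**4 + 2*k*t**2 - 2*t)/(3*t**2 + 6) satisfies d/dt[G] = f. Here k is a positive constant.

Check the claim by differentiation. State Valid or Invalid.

Invalid: d/dt[G] - f = (4 - 2*t**2)/(3*t**4 + 12*t**2 + 12), which is not 0.

d/dt[G] = (2*k*t**5 + 8*k*t**3 + 8*k*t + 2*t**2 - 4)/(3*t**4 + 12*t**2 + 12)
d/dt[G] - f(t) = (4 - 2*t**2)/(3*t**4 + 12*t**2 + 12) != 0.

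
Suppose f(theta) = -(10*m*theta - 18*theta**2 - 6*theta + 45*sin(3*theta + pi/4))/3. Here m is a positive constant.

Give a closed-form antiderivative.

An antiderivative is F(theta) = (-5*m*theta**2 + 6*theta**3 + 3*theta**2 + 15*cos(3*theta + pi/4) + 9)/3.

Since d/dtheta undoes antidifferentiation here, F'(theta) = f(theta) is required of F(theta).
Check: d/dtheta[(-5*m*theta**2 + 6*theta**3 + 3*theta**2 + 15*cos(3*theta + pi/4) + 9)/3] = -10*m*theta/3 + 6*theta**2 + 2*theta - 15*sin(3*theta + pi/4), which equals f(theta).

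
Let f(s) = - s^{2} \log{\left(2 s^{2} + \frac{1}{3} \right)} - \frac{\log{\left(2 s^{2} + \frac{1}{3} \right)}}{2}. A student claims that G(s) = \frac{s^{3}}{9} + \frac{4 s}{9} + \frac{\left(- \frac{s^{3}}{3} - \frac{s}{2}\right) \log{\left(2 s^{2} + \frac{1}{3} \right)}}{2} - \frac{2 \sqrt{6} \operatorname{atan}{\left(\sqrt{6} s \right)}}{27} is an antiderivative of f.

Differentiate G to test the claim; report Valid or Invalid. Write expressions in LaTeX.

d/ds[G] = - \frac{s^{2} \log{\left(2 s^{2} + \frac{1}{3} \right)}}{2} - \frac{\log{\left(2 s^{2} + \frac{1}{3} \right)}}{4}
d/ds[G] - f(s) = \frac{s^{2} \log{\left(2 s^{2} + \frac{1}{3} \right)}}{2} + \frac{\log{\left(2 s^{2} + \frac{1}{3} \right)}}{4} != 0.

Invalid: d/ds[G] - f = \frac{s^{2} \log{\left(2 s^{2} + \frac{1}{3} \right)}}{2} + \frac{\log{\left(2 s^{2} + \frac{1}{3} \right)}}{4}, which is not 0.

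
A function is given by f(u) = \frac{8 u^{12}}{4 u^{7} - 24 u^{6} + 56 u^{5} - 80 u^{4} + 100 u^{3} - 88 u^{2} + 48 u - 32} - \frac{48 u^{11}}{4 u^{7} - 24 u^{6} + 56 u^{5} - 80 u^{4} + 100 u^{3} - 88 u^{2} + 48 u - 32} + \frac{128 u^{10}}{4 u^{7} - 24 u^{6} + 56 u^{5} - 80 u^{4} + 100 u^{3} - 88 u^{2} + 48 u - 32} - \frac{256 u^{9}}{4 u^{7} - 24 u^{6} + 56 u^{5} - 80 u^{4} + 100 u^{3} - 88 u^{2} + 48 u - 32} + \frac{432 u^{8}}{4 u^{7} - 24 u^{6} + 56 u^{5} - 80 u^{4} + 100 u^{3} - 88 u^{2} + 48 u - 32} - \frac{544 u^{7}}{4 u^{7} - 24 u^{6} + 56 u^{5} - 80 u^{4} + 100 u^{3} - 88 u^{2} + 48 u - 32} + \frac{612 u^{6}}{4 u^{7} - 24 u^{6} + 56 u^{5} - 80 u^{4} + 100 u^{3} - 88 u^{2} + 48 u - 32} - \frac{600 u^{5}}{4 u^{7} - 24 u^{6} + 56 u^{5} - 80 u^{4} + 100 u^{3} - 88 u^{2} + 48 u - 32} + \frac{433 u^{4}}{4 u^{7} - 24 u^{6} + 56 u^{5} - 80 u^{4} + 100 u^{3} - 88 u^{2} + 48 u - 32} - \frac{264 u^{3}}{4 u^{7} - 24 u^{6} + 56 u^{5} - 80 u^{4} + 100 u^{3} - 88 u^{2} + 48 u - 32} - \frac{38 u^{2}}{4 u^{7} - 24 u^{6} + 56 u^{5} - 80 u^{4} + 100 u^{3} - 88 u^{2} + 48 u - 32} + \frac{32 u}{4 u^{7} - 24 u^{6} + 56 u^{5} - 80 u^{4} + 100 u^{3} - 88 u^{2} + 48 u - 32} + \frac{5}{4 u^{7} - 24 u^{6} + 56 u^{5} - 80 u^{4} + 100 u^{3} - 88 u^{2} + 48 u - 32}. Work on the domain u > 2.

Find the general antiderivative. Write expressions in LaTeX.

Integrate term by term and add the pieces.
Check: d/du[\frac{- 15 u^{2} + 8 \left(u - 2\right)^{2} \left(u^{2} + 1\right)^{4} + 12 \left(u - 2\right)^{2} \left(u^{2} + 1\right) \log{\left(\frac{3 u^{2}}{2} + \frac{3}{2} \right)} + 48 \left(u - 2\right)^{2} - 15}{24 \left(u - 2\right)^{2} \left(u^{2} + 1\right)}] = \frac{8 u^{12} - 48 u^{11} + 128 u^{10} - 256 u^{9} + 432 u^{8} - 544 u^{7} + 612 u^{6} - 600 u^{5} + 433 u^{4} - 264 u^{3} - 38 u^{2} + 32 u + 5}{4 u^{7} - 24 u^{6} + 56 u^{5} - 80 u^{4} + 100 u^{3} - 88 u^{2} + 48 u - 32}, which equals f(u).

F(u) = \frac{- 15 u^{2} + 8 \left(u - 2\right)^{2} \left(u^{2} + 1\right)^{4} + 12 \left(u - 2\right)^{2} \left(u^{2} + 1\right) \log{\left(\frac{3 u^{2}}{2} + \frac{3}{2} \right)} + 48 \left(u - 2\right)^{2} - 15}{24 \left(u - 2\right)^{2} \left(u^{2} + 1\right)} + C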